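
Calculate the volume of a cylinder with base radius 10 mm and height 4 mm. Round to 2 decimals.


Shape: cylinder
Radius r = 10 mm, Height h = 4 mm
Formula: V = pi * r^2 * h
r^2 = 100
V = pi * 100 * 4
V = 400 * pi
V = 1256.64
1256.64 mm^3


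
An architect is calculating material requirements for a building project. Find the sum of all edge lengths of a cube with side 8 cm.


Shape: cube
Side s = 8 cm
A cube has 12 edges, all equal.
Formula: total edge length = 12 * s
Total = 12 * 8
Total = 96
96 cm


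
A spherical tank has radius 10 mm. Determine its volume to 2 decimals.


Shape: sphere
Radius r = 10 mm
Formula: V = (4/3) * pi * r^3
r^3 = 1000
(4/3) * 1000 = 1333.333333
V = 1333.333333 * pi
V = 4188.79
4188.79 mm^3


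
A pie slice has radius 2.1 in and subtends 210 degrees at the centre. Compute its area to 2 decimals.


Shape: circular sector
Radius r = 2.1 in, Angle = 210 degrees
Formula: A = (angle/360) * pi * r^2
r^2 = 4.41
Fraction of circle = 210/360
A = (210/360) * pi * 4.41
A = 2.5725 * pi
A = 8.08
8.08 in^2


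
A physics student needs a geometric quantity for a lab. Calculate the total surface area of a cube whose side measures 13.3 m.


Shape: cube
Side s = 13.3 m
A cube has 6 square faces.
Formula: SA = 6 * s^2
s^2 = 176.89
SA = 6 * 176.89
SA = 1061.34
1061.34 m^2


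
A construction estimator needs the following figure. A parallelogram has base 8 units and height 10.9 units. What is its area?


Shape: parallelogram
Base b = 8 units, Height h = 10.9 units
Formula: A = b * h
A = 8 * 10.9
A = 87.2
87.2 units^2


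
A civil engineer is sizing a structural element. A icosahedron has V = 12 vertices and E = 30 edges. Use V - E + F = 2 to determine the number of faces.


Polyhedron: icosahedron
Euler's formula for convex polyhedra: V - E + F = 2
Given: V = 12 vertices and E = 30 edges
Solve for F:
F = 2 + E - V = 2 + 30 - 12 = 20
20 faces


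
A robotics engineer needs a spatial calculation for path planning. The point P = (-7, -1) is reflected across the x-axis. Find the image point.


Transformation: reflection
Original point: (-7, -1)
Rule for reflection over the x-axis: (x, y) -> (x, -y)
Apply: (-7, -1) -> (-7, 1)
(-7, 1)


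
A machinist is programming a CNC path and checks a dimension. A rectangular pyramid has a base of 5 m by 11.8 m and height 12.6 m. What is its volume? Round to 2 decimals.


Shape: rectangular pyramid
Base: 5 m x 11.8 m, Height h = 12.6 m
Formula: V = (1/3) * base_area * h
base_area = 5 * 11.8 = 59
base_area * h = 59 * 12.6 = 743.4
V = 743.4 / 3
V = 247.8
247.8 m^3


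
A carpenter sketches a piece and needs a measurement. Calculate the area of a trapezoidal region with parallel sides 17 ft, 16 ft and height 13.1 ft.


Shape: trapezoid
Parallel sides a = 17 ft, b = 16 ft; Height h = 13.1 ft
Formula: A = (a + b) * h / 2
a + b = 17 + 16 = 33
A = 33 * 13.1 / 2
A = 432.3 / 2
A = 216.15
216.15 ft^2


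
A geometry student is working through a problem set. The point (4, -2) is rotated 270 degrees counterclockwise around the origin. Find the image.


Transformation: rotation about the origin
Original point: (4, -2)
Rule for 270 deg counterclockwise: (x, y) -> (y, -x)
Apply: (4, -2) -> (-2, -4)
(-2, -4)


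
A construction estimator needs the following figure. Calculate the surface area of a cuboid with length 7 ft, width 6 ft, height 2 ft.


Shape: rectangular prism
l = 7 ft, w = 6 ft, h = 2 ft
Formula: SA = 2(lw + lh + wh)
lw = 42, lh = 14, wh = 12
lw + lh + wh = 68
SA = 2 * 68
SA = 136
136 ft^2


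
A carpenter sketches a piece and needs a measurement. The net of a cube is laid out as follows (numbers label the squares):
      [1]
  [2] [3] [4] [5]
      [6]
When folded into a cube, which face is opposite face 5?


Net: cross layout. Take square 3 as the base (bottom).
Fold the four squares in the horizontal row up around 3: 2 -> left, 4 -> right, 5 wraps to the top.
Fold 1 and 6 up from 3: 1 -> back, 6 -> front.
Opposite pairs are therefore: (1, 6), (2, 4), (3, 5).
Face 5 is opposite face 3.
face 3


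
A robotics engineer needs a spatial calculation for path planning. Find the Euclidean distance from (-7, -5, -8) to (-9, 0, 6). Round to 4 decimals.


3D distance between two points
P1 = (-7, -5, -8), P2 = (-9, 0, 6)
Formula: d = sqrt((x2-x1)^2 + (y2-y1)^2 + (z2-z1)^2)
dx = -9 - -7 = -2
dy = 0 - -5 = 5
dz = 6 - -8 = 14
dx^2 + dy^2 + dz^2 = 4 + 25 + 196 = 225
d = sqrt(225)
d = 15.0
15 units


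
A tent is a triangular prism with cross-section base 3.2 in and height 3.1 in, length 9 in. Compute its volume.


Shape: triangular prism
Triangle base = 3.2 in, triangle height = 3.1 in, prism length L = 9 in
Formula: V = (1/2 * b * h_tri) * L
Cross-section area = 0.5 * 3.2 * 3.1 = 4.96
V = 4.96 * 9
V = 44.64
44.64 in^3


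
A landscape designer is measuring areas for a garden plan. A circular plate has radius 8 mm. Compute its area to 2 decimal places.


Shape: circle
Radius r = 8 mm
Formula: A = pi * r^2
r^2 = 8^2 = 64
A = pi * 64
A = 201.06
201.06 mm^2


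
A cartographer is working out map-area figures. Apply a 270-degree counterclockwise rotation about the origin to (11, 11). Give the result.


Transformation: rotation about the origin
Original point: (11, 11)
Rule for 270 deg counterclockwise: (x, y) -> (y, -x)
Apply: (11, 11) -> (11, -11)
(11, -11)


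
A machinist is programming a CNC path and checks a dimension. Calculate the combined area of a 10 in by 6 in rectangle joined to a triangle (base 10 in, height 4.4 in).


Composite shape: rectangle + triangle
Rectangle area = 10 * 6 = 60
Triangle area = 0.5 * 10 * 4.4 = 22
Total = 60 + 22
Total = 82
82 in^2


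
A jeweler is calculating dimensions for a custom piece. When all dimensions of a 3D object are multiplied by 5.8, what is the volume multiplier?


Linear scale factor k = 5.8
Rule: under a linear scaling by k, volumes scale by k^3.
k^3 = 5.8 * 5.8 * 5.8
k^3 = 33.64 * 5.8
k^3 = 195.112
Volume scales by a factor of 195.112.
195.112 (dimensionless)


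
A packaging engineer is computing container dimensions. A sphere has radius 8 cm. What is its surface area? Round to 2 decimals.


Shape: sphere
Radius r = 8 cm
Formula: SA = 4 * pi * r^2
r^2 = 64
SA = 4 * pi * 64
SA = 256 * pi
SA = 804.25
804.25 cm^2


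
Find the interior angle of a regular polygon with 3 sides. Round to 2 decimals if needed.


Shape: regular triangle (3 sides)
Formula: interior angle = (n - 2) * 180 / n
(n - 2) = 1
(n - 2) * 180 = 180
angle = 180 / 3
angle = 60
60 degrees


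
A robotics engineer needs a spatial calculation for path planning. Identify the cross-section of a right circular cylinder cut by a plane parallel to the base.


Solid: right circular cylinder
Cutting plane: parallel to the base
Visualize the intersection of the plane with the solid's surface.
The boundary of the cut region is a circle.
circle


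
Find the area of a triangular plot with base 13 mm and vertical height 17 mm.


Shape: triangle
Base b = 13 mm, Height h = 17 mm
Formula: A = (1/2) * b * h
A = 0.5 * 13 * 17
A = 0.5 * 221
A = 110.5
110.5 mm^2


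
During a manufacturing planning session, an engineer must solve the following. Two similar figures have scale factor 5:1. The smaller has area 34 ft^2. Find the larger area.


Linear scale factor k = 5
Original area = 34 ft^2
Rule: under a linear scaling by k, areas scale by k^2.
k^2 = 5^2 = 25
New area = 34 * 25
New area = 850
850 ft^2


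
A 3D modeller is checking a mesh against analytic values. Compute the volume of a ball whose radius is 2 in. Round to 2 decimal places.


Shape: sphere
Radius r = 2 in
Formula: V = (4/3) * pi * r^3
r^3 = 8
(4/3) * 8 = 10.666667
V = 10.666667 * pi
V = 33.51
33.51 in^3


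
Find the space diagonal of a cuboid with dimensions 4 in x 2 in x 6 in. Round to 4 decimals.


Shape: rectangular box (space diagonal)
l = 4 in, w = 2 in, h = 6 in
Visualize: the diagonal of the base, then a right triangle with that diagonal and the height.
Formula: d = sqrt(l^2 + w^2 + h^2)
l^2 + w^2 + h^2 = 16 + 4 + 36 = 56
d = sqrt(56)
d = 7.4833
7.4833 in


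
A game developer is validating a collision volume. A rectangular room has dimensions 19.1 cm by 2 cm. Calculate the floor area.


Shape: rectangle
Length l = 19.1 cm, Width w = 2 cm
Formula: A = l * w
A = 19.1 * 2
A = 38.2
38.2 cm^2


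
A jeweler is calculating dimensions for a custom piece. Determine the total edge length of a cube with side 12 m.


Shape: cube
Side s = 12 m
A cube has 12 edges, all equal.
Formula: total edge length = 12 * s
Total = 12 * 12
Total = 144
144 m


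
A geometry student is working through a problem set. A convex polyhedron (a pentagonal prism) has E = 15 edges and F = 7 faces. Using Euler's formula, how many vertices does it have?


Polyhedron: pentagonal prism
Euler's formula for convex polyhedra: V - E + F = 2
Given: E = 15 edges and F = 7 faces
Solve for V:
V = 2 + E - F = 2 + 15 - 7 = 10
10 vertices


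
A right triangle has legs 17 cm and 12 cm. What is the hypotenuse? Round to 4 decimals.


Shape: right triangle
Legs a = 17 cm, b = 12 cm
Formula: c = sqrt(a^2 + b^2)
a^2 = 289, b^2 = 144
a^2 + b^2 = 433
c = sqrt(433)
c = 20.8087
20.8087 cm


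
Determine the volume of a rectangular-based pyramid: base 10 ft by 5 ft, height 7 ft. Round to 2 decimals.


Shape: rectangular pyramid
Base: 10 ft x 5 ft, Height h = 7 ft
Formula: V = (1/3) * base_area * h
base_area = 10 * 5 = 50
base_area * h = 50 * 7 = 350
V = 350 / 3
V = 116.67
116.67 ft^3


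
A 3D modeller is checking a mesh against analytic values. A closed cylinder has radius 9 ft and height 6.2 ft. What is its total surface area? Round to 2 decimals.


Shape: closed cylinder
Radius r = 9 ft, Height h = 6.2 ft
Formula: SA = 2*pi*r^2 + 2*pi*r*h = 2*pi*r*(r + h)
r + h = 15.2
2 * r * (r + h) = 2 * 9 * 15.2 = 273.6
SA = 273.6 * pi
SA = 859.54
859.54 ft^2


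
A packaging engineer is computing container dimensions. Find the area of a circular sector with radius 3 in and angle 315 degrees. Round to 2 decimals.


Shape: circular sector
Radius r = 3 in, Angle = 315 degrees
Formula: A = (angle/360) * pi * r^2
r^2 = 9
Fraction of circle = 315/360
A = (315/360) * pi * 9
A = 7.875 * pi
A = 24.74
24.74 in^2


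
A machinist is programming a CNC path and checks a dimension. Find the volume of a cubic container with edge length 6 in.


Shape: cube
Side s = 6 in
Formula: V = s^3
V = 6 * 6 * 6
V = 36 * 6
V = 216
216 in^3


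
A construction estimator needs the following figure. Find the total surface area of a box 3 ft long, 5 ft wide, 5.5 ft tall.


Shape: rectangular prism
l = 3 ft, w = 5 ft, h = 5.5 ft
Formula: SA = 2(lw + lh + wh)
lw = 15, lh = 16.5, wh = 27.5
lw + lh + wh = 59
SA = 2 * 59
SA = 118
118 ft^2


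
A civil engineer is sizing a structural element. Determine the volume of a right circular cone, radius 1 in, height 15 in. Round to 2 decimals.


Shape: cone
Radius r = 1 in, Height h = 15 in
Formula: V = (1/3) * pi * r^2 * h
r^2 = 1
pi * r^2 * h = pi * 1 * 15 = 15 * pi
V = 15 * pi / 3
V = 15.71
15.71 in^3


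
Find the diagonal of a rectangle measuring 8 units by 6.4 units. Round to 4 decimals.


Shape: rectangle (diagonal via Pythagoras)
Sides: 8 units and 6.4 units
Formula: d = sqrt(l^2 + w^2)
l^2 = 64, w^2 = 40.96
l^2 + w^2 = 104.96
d = sqrt(104.96)
d = 10.245
10.245 units


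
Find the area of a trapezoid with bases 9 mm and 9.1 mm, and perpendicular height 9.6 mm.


Shape: trapezoid
Parallel sides a = 9 mm, b = 9.1 mm; Height h = 9.6 mm
Formula: A = (a + b) * h / 2
a + b = 9 + 9.1 = 18.1
A = 18.1 * 9.6 / 2
A = 173.76 / 2
A = 86.88
86.88 mm^2


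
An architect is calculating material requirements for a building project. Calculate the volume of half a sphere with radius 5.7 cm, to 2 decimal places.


Shape: hemisphere (half of a sphere)
Radius r = 5.7 cm
Formula: V = (1/2) * (4/3) * pi * r^3 = (2/3) * pi * r^3
r^3 = 185.193
(2/3) * 185.193 = 123.462
V = 123.462 * pi
V = 387.87
387.87 cm^3


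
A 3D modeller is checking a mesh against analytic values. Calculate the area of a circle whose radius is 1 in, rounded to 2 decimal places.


Shape: circle
Radius r = 1 in
Formula: A = pi * r^2
r^2 = 1^2 = 1
A = pi * 1
A = 3.14
3.14 in^2


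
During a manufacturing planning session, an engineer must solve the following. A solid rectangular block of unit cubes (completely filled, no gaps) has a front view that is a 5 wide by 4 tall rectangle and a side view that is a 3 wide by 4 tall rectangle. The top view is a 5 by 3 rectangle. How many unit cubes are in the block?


Orthographic views of a solid rectangular block:
Front view 5 x 4 -> length = 5, height = 4
Side view 3 x 4 -> width = 3, height = 4 (consistent)
Top view 5 x 3 -> confirms length = 5, width = 3
The block is 5 x 3 x 4.
Total unit cubes = 5 * 3 * 4 = 60
60 unit cubes


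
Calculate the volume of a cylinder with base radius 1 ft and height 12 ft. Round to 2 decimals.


Shape: cylinder
Radius r = 1 ft, Height h = 12 ft
Formula: V = pi * r^2 * h
r^2 = 1
V = pi * 1 * 12
V = 12 * pi
V = 37.7
37.7 ft^3


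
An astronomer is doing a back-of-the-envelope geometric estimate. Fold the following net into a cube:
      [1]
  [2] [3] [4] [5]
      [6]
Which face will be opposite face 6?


Net: cross layout. Take square 3 as the base (bottom).
Fold the four squares in the horizontal row up around 3: 2 -> left, 4 -> right, 5 wraps to the top.
Fold 1 and 6 up from 3: 1 -> back, 6 -> front.
Opposite pairs are therefore: (1, 6), (2, 4), (3, 5).
Face 6 is opposite face 1.
face 1


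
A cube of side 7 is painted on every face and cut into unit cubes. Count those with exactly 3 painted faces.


Large cube: 7 x 7 x 7, cut into unit cubes.
Cubes with 3 painted faces are at the corners. A cube always has 8 corners.
Count = 8
8 unit cubes


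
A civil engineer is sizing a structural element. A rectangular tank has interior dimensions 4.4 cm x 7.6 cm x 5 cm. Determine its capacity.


Shape: rectangular prism
l = 4.4 cm, w = 7.6 cm, h = 5 cm
Formula: V = l * w * h
V = 4.4 * 7.6 * 5
V = 33.44 * 5
V = 167.2
167.2 cm^3


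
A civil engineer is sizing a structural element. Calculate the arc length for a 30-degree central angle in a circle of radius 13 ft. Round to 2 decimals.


Shape: circular arc
Radius r = 13 ft, Angle = 30 degrees
Formula: L = (angle/360) * 2 * pi * r
2 * pi * r = 26 * pi
L = (30/360) * 26 * pi
L = 2.166667 * pi
L = 6.81
6.81 ft


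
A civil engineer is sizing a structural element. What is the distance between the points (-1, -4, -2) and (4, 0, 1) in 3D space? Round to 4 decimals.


3D distance between two points
P1 = (-1, -4, -2), P2 = (4, 0, 1)
Formula: d = sqrt((x2-x1)^2 + (y2-y1)^2 + (z2-z1)^2)
dx = 4 - -1 = 5
dy = 0 - -4 = 4
dz = 1 - -2 = 3
dx^2 + dy^2 + dz^2 = 25 + 16 + 9 = 50
d = sqrt(50)
d = 7.0711
7.0711 units


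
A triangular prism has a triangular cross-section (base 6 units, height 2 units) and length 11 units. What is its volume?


Shape: triangular prism
Triangle base = 6 units, triangle height = 2 units, prism length L = 11 units
Formula: V = (1/2 * b * h_tri) * L
Cross-section area = 0.5 * 6 * 2 = 6
V = 6 * 11
V = 66
66 units^3


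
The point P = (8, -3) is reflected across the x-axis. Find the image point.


Transformation: reflection
Original point: (8, -3)
Rule for reflection over the x-axis: (x, y) -> (x, -y)
Apply: (8, -3) -> (8, 3)
(8, 3)


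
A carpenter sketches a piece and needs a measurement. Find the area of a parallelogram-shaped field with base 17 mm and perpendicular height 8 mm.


Shape: parallelogram
Base b = 17 mm, Height h = 8 mm
Formula: A = b * h
A = 17 * 8
A = 136
136 mm^2


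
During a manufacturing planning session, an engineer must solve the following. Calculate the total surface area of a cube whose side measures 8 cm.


Shape: cube
Side s = 8 cm
A cube has 6 square faces.
Formula: SA = 6 * s^2
s^2 = 64
SA = 6 * 64
SA = 384
384 cm^2


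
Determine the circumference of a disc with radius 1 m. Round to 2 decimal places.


Shape: circle
Radius r = 1 m
Formula: C = 2 * pi * r
C = 2 * pi * 1
C = 2 * pi
C = 6.28
6.28 m


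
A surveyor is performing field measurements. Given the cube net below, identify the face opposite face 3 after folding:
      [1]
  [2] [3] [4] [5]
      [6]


Net: cross layout. Take square 3 as the base (bottom).
Fold the four squares in the horizontal row up around 3: 2 -> left, 4 -> right, 5 wraps to the top.
Fold 1 and 6 up from 3: 1 -> back, 6 -> front.
Opposite pairs are therefore: (1, 6), (2, 4), (3, 5).
Face 3 is opposite face 5.
face 5


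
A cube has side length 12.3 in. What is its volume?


Shape: cube
Side s = 12.3 in
Formula: V = s^3
V = 12.3 * 12.3 * 12.3
V = 151.29 * 12.3
V = 1860.867
1860.867 in^3


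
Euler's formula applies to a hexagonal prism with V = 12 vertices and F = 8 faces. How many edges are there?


Polyhedron: hexagonal prism
Euler's formula for convex polyhedra: V - E + F = 2
Given: V = 12 vertices and F = 8 faces
Solve for E:
E = V + F - 2 = 12 + 8 - 2 = 18
18 edges


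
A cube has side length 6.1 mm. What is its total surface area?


Shape: cube
Side s = 6.1 mm
A cube has 6 square faces.
Formula: SA = 6 * s^2
s^2 = 37.21
SA = 6 * 37.21
SA = 223.26
223.26 mm^2


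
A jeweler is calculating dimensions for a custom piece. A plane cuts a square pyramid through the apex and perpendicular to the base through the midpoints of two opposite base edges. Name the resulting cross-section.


Solid: square pyramid
Cutting plane: through the apex and perpendicular to the base through the midpoints of two opposite base edges
Visualize the intersection of the plane with the solid's surface.
The boundary of the cut region is a isosceles triangle.
isosceles triangle


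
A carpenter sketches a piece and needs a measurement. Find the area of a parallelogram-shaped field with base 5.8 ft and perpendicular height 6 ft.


Shape: parallelogram
Base b = 5.8 ft, Height h = 6 ft
Formula: A = b * h
A = 5.8 * 6
A = 34.8
34.8 ft^2


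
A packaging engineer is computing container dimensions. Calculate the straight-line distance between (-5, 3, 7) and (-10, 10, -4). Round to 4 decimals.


3D distance between two points
P1 = (-5, 3, 7), P2 = (-10, 10, -4)
Formula: d = sqrt((x2-x1)^2 + (y2-y1)^2 + (z2-z1)^2)
dx = -10 - -5 = -5
dy = 10 - 3 = 7
dz = -4 - 7 = -11
dx^2 + dy^2 + dz^2 = 25 + 49 + 121 = 195
d = sqrt(195)
d = 13.9642
13.9642 units


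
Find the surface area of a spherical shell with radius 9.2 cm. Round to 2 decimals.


Shape: sphere
Radius r = 9.2 cm
Formula: SA = 4 * pi * r^2
r^2 = 84.64
SA = 4 * pi * 84.64
SA = 338.56 * pi
SA = 1063.62
1063.62 cm^2


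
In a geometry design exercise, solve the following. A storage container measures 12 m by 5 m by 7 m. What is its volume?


Shape: rectangular prism
l = 12 m, w = 5 m, h = 7 m
Formula: V = l * w * h
V = 12 * 5 * 7
V = 60 * 7
V = 420
420 m^3


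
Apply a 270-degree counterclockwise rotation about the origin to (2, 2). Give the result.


Transformation: rotation about the origin
Original point: (2, 2)
Rule for 270 deg counterclockwise: (x, y) -> (y, -x)
Apply: (2, 2) -> (2, -2)
(2, -2)


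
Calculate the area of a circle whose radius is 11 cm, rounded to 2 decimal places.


Shape: circle
Radius r = 11 cm
Formula: A = pi * r^2
r^2 = 11^2 = 121
A = pi * 121
A = 380.13
380.13 cm^2


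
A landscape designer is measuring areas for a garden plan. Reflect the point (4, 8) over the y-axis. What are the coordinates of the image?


Transformation: reflection
Original point: (4, 8)
Rule for reflection over the y-axis: (x, y) -> (-x, y)
Apply: (4, 8) -> (-4, 8)
(-4, 8)


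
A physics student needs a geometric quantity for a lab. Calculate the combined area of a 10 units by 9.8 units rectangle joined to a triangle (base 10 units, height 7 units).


Composite shape: rectangle + triangle
Rectangle area = 10 * 9.8 = 98
Triangle area = 0.5 * 10 * 7 = 35
Total = 98 + 35
Total = 133
133 units^2


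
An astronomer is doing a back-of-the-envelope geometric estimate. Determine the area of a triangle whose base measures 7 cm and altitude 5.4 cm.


Shape: triangle
Base b = 7 cm, Height h = 5.4 cm
Formula: A = (1/2) * b * h
A = 0.5 * 7 * 5.4
A = 0.5 * 37.8
A = 18.9
18.9 cm^2


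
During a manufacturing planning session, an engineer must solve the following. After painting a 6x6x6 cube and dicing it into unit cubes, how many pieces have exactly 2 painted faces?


Large cube: 6 x 6 x 6, cut into unit cubes.
n = 6, so n - 2 = 4
Cubes with 2 painted faces lie along the edges, excluding corners.
A cube has 12 edges; each contributes (n - 2) = 4 such cubes.
Count = 12 * 4 = 48
48 unit cubes


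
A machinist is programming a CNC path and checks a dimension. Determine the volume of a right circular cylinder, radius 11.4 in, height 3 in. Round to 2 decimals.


Shape: cylinder
Radius r = 11.4 in, Height h = 3 in
Formula: V = pi * r^2 * h
r^2 = 129.96
V = pi * 129.96 * 3
V = 389.88 * pi
V = 1224.84
1224.84 in^3


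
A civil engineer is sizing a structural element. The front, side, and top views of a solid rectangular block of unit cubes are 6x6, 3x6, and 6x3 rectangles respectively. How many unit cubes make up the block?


Orthographic views of a solid rectangular block:
Front view 6 x 6 -> length = 6, height = 6
Side view 3 x 6 -> width = 3, height = 6 (consistent)
Top view 6 x 3 -> confirms length = 6, width = 3
The block is 6 x 3 x 6.
Total unit cubes = 6 * 3 * 6 = 108
108 unit cubes


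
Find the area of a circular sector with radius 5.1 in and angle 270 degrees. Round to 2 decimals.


Shape: circular sector
Radius r = 5.1 in, Angle = 270 degrees
Formula: A = (angle/360) * pi * r^2
r^2 = 26.01
Fraction of circle = 270/360
A = (270/360) * pi * 26.01
A = 19.5075 * pi
A = 61.28
61.28 in^2


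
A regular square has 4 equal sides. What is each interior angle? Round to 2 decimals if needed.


Shape: regular square (4 sides)
Formula: interior angle = (n - 2) * 180 / n
(n - 2) = 2
(n - 2) * 180 = 360
angle = 360 / 4
angle = 90
90 degrees


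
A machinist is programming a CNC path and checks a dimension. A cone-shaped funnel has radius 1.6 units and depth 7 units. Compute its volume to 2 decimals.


Shape: cone
Radius r = 1.6 units, Height h = 7 units
Formula: V = (1/3) * pi * r^2 * h
r^2 = 2.56
pi * r^2 * h = pi * 2.56 * 7 = 17.92 * pi
V = 17.92 * pi / 3
V = 18.77
18.77 units^3


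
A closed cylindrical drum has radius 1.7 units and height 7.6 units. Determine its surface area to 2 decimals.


Shape: closed cylinder
Radius r = 1.7 units, Height h = 7.6 units
Formula: SA = 2*pi*r^2 + 2*pi*r*h = 2*pi*r*(r + h)
r + h = 9.3
2 * r * (r + h) = 2 * 1.7 * 9.3 = 31.62
SA = 31.62 * pi
SA = 99.34
99.34 units^2


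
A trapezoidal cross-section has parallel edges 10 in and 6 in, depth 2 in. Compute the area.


Shape: trapezoid
Parallel sides a = 10 in, b = 6 in; Height h = 2 in
Formula: A = (a + b) * h / 2
a + b = 10 + 6 = 16
A = 16 * 2 / 2
A = 32 / 2
A = 16
16 in^2


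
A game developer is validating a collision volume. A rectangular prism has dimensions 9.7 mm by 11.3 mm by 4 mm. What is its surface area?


Shape: rectangular prism
l = 9.7 mm, w = 11.3 mm, h = 4 mm
Formula: SA = 2(lw + lh + wh)
lw = 109.61, lh = 38.8, wh = 45.2
lw + lh + wh = 193.61
SA = 2 * 193.61
SA = 387.22
387.22 mm^2


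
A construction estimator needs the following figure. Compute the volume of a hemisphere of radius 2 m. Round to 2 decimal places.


Shape: hemisphere (half of a sphere)
Radius r = 2 m
Formula: V = (1/2) * (4/3) * pi * r^3 = (2/3) * pi * r^3
r^3 = 8
(2/3) * 8 = 5.333333
V = 5.333333 * pi
V = 16.76
16.76 m^3


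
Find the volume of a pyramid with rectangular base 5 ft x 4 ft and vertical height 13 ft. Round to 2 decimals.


Shape: rectangular pyramid
Base: 5 ft x 4 ft, Height h = 13 ft
Formula: V = (1/3) * base_area * h
base_area = 5 * 4 = 20
base_area * h = 20 * 13 = 260
V = 260 / 3
V = 86.67
86.67 ft^3


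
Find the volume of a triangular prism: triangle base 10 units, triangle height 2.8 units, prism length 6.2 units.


Shape: triangular prism
Triangle base = 10 units, triangle height = 2.8 units, prism length L = 6.2 units
Formula: V = (1/2 * b * h_tri) * L
Cross-section area = 0.5 * 10 * 2.8 = 14
V = 14 * 6.2
V = 86.8
86.8 units^3


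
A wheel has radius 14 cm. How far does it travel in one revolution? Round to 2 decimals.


Shape: circle
Radius r = 14 cm
Formula: C = 2 * pi * r
C = 2 * pi * 14
C = 28 * pi
C = 87.96
87.96 cm


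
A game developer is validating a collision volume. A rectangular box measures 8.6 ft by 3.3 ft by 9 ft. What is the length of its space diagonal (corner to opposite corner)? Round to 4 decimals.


Shape: rectangular box (space diagonal)
l = 8.6 ft, w = 3.3 ft, h = 9 ft
Visualize: the diagonal of the base, then a right triangle with that diagonal and the height.
Formula: d = sqrt(l^2 + w^2 + h^2)
l^2 + w^2 + h^2 = 73.96 + 10.89 + 81 = 165.85
d = sqrt(165.85)
d = 12.8783
12.8783 ft


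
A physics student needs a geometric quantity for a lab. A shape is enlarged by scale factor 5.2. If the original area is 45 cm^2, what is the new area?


Linear scale factor k = 5.2
Original area = 45 cm^2
Rule: under a linear scaling by k, areas scale by k^2.
k^2 = 5.2^2 = 27.04
New area = 45 * 27.04
New area = 1216.8
1216.8 cm^2


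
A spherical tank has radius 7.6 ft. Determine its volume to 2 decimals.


Shape: sphere
Radius r = 7.6 ft
Formula: V = (4/3) * pi * r^3
r^3 = 438.976
(4/3) * 438.976 = 585.301333
V = 585.301333 * pi
V = 1838.78
1838.78 ft^3


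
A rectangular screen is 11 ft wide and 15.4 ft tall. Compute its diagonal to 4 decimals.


Shape: rectangle (diagonal via Pythagoras)
Sides: 11 ft and 15.4 ft
Formula: d = sqrt(l^2 + w^2)
l^2 = 121, w^2 = 237.16
l^2 + w^2 = 358.16
d = sqrt(358.16)
d = 18.9251
18.9251 ft


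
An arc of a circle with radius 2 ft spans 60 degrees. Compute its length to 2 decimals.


Shape: circular arc
Radius r = 2 ft, Angle = 60 degrees
Formula: L = (angle/360) * 2 * pi * r
2 * pi * r = 4 * pi
L = (60/360) * 4 * pi
L = 0.666667 * pi
L = 2.09
2.09 ft


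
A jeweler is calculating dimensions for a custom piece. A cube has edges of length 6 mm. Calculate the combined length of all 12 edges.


Shape: cube
Side s = 6 mm
A cube has 12 edges, all equal.
Formula: total edge length = 12 * s
Total = 12 * 6
Total = 72
72 mm


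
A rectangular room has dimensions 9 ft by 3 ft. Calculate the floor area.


Shape: rectangle
Length l = 9 ft, Width w = 3 ft
Formula: A = l * w
A = 9 * 3
A = 27
27 ft^2


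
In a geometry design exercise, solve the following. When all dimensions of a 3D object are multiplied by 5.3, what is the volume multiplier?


Linear scale factor k = 5.3
Rule: under a linear scaling by k, volumes scale by k^3.
k^3 = 5.3 * 5.3 * 5.3
k^3 = 28.09 * 5.3
k^3 = 148.877
Volume scales by a factor of 148.877.
148.877 (dimensionless)


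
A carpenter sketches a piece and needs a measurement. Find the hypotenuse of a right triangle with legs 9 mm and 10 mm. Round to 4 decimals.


Shape: right triangle
Legs a = 9 mm, b = 10 mm
Formula: c = sqrt(a^2 + b^2)
a^2 = 81, b^2 = 100
a^2 + b^2 = 181
c = sqrt(181)
c = 13.4536
13.4536 mm


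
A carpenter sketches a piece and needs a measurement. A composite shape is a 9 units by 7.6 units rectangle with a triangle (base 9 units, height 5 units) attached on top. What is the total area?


Composite shape: rectangle + triangle
Rectangle area = 9 * 7.6 = 68.4
Triangle area = 0.5 * 9 * 5 = 22.5
Total = 68.4 + 22.5
Total = 90.9
90.9 units^2


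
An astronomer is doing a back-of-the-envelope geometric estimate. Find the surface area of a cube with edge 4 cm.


Shape: cube
Side s = 4 cm
A cube has 6 square faces.
Formula: SA = 6 * s^2
s^2 = 16
SA = 6 * 16
SA = 96
96 cm^2


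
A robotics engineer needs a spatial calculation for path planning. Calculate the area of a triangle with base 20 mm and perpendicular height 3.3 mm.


Shape: triangle
Base b = 20 mm, Height h = 3.3 mm
Formula: A = (1/2) * b * h
A = 0.5 * 20 * 3.3
A = 0.5 * 66
A = 33
33 mm^2


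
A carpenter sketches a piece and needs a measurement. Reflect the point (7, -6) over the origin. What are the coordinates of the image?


Transformation: reflection
Original point: (7, -6)
Rule for reflection through the origin: (x, y) -> (-x, -y)
Apply: (7, -6) -> (-7, 6)
(-7, 6)


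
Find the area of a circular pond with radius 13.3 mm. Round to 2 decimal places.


Shape: circle
Radius r = 13.3 mm
Formula: A = pi * r^2
r^2 = 13.3^2 = 176.89
A = pi * 176.89
A = 555.72
555.72 mm^2


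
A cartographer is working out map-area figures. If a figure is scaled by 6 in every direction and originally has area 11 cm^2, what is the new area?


Linear scale factor k = 6
Original area = 11 cm^2
Rule: under a linear scaling by k, areas scale by k^2.
k^2 = 6^2 = 36
New area = 11 * 36
New area = 396
396 cm^2


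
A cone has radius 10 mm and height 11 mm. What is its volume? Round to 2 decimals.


Shape: cone
Radius r = 10 mm, Height h = 11 mm
Formula: V = (1/3) * pi * r^2 * h
r^2 = 100
pi * r^2 * h = pi * 100 * 11 = 1100 * pi
V = 1100 * pi / 3
V = 1151.92
1151.92 mm^3


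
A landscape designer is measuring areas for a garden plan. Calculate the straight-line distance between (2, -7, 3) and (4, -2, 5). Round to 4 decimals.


3D distance between two points
P1 = (2, -7, 3), P2 = (4, -2, 5)
Formula: d = sqrt((x2-x1)^2 + (y2-y1)^2 + (z2-z1)^2)
dx = 4 - 2 = 2
dy = -2 - -7 = 5
dz = 5 - 3 = 2
dx^2 + dy^2 + dz^2 = 4 + 25 + 4 = 33
d = sqrt(33)
d = 5.7446
5.7446 units


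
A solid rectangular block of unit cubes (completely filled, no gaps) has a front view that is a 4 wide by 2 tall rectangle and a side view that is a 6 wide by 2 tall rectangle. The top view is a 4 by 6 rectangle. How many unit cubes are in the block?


Orthographic views of a solid rectangular block:
Front view 4 x 2 -> length = 4, height = 2
Side view 6 x 2 -> width = 6, height = 2 (consistent)
Top view 4 x 6 -> confirms length = 4, width = 6
The block is 4 x 6 x 2.
Total unit cubes = 4 * 6 * 2 = 48
48 unit cubes


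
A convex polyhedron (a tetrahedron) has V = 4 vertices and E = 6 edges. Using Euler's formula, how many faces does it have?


Polyhedron: tetrahedron
Euler's formula for convex polyhedra: V - E + F = 2
Given: V = 4 vertices and E = 6 edges
Solve for F:
F = 2 + E - V = 2 + 6 - 4 = 4
4 faces


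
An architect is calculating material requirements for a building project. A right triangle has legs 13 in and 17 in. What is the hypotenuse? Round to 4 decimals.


Shape: right triangle
Legs a = 13 in, b = 17 in
Formula: c = sqrt(a^2 + b^2)
a^2 = 169, b^2 = 289
a^2 + b^2 = 458
c = sqrt(458)
c = 21.4009
21.4009 in


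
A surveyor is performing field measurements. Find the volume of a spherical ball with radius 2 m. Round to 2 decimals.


Shape: sphere
Radius r = 2 m
Formula: V = (4/3) * pi * r^3
r^3 = 8
(4/3) * 8 = 10.666667
V = 10.666667 * pi
V = 33.51
33.51 m^3


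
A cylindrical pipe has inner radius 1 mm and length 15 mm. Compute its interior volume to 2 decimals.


Shape: cylinder
Radius r = 1 mm, Height h = 15 mm
Formula: V = pi * r^2 * h
r^2 = 1
V = pi * 1 * 15
V = 15 * pi
V = 47.12
47.12 mm^3


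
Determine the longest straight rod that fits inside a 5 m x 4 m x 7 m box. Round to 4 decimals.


Shape: rectangular box (space diagonal)
l = 5 m, w = 4 m, h = 7 m
Visualize: the diagonal of the base, then a right triangle with that diagonal and the height.
Formula: d = sqrt(l^2 + w^2 + h^2)
l^2 + w^2 + h^2 = 25 + 16 + 49 = 90
d = sqrt(90)
d = 9.4868
9.4868 m


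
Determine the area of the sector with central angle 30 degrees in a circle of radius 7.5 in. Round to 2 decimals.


Shape: circular sector
Radius r = 7.5 in, Angle = 30 degrees
Formula: A = (angle/360) * pi * r^2
r^2 = 56.25
Fraction of circle = 30/360
A = (30/360) * pi * 56.25
A = 4.6875 * pi
A = 14.73
14.73 in^2


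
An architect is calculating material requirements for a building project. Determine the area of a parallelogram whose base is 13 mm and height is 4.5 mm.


Shape: parallelogram
Base b = 13 mm, Height h = 4.5 mm
Formula: A = b * h
A = 13 * 4.5
A = 58.5
58.5 mm^2


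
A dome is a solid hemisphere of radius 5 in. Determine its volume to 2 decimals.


Shape: hemisphere (half of a sphere)
Radius r = 5 in
Formula: V = (1/2) * (4/3) * pi * r^3 = (2/3) * pi * r^3
r^3 = 125
(2/3) * 125 = 83.333333
V = 83.333333 * pi
V = 261.8
261.8 in^3


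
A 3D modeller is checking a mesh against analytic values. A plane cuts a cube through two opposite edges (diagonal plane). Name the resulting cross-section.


Solid: cube
Cutting plane: through two opposite edges (diagonal plane)
Visualize the intersection of the plane with the solid's surface.
The boundary of the cut region is a rectangle.
rectangle


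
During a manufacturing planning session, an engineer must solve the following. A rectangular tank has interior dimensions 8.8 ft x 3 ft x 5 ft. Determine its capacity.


Shape: rectangular prism
l = 8.8 ft, w = 3 ft, h = 5 ft
Formula: V = l * w * h
V = 8.8 * 3 * 5
V = 26.4 * 5
V = 132
132 ft^3


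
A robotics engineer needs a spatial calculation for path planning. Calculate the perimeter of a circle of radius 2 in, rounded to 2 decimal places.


Shape: circle
Radius r = 2 in
Formula: C = 2 * pi * r
C = 2 * pi * 2
C = 4 * pi
C = 12.57
12.57 in


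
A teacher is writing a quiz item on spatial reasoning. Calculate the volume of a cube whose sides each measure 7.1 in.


Shape: cube
Side s = 7.1 in
Formula: V = s^3
V = 7.1 * 7.1 * 7.1
V = 50.41 * 7.1
V = 357.911
357.911 in^3


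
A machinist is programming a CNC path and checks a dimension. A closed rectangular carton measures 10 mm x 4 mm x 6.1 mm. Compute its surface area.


Shape: rectangular prism
l = 10 mm, w = 4 mm, h = 6.1 mm
Formula: SA = 2(lw + lh + wh)
lw = 40, lh = 61, wh = 24.4
lw + lh + wh = 125.4
SA = 2 * 125.4
SA = 250.8
250.8 mm^2


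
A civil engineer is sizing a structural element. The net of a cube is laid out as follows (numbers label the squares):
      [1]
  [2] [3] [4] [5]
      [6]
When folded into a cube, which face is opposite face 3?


Net: cross layout. Take square 3 as the base (bottom).
Fold the four squares in the horizontal row up around 3: 2 -> left, 4 -> right, 5 wraps to the top.
Fold 1 and 6 up from 3: 1 -> back, 6 -> front.
Opposite pairs are therefore: (1, 6), (2, 4), (3, 5).
Face 3 is opposite face 5.
face 5


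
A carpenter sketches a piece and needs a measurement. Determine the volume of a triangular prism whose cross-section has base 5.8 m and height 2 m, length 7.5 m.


Shape: triangular prism
Triangle base = 5.8 m, triangle height = 2 m, prism length L = 7.5 m
Formula: V = (1/2 * b * h_tri) * L
Cross-section area = 0.5 * 5.8 * 2 = 5.8
V = 5.8 * 7.5
V = 43.5
43.5 m^3


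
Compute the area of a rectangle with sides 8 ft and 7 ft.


Shape: rectangle
Length l = 8 ft, Width w = 7 ft
Formula: A = l * w
A = 8 * 7
A = 56
56 ft^2


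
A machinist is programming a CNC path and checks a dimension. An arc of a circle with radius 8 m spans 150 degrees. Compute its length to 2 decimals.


Shape: circular arc
Radius r = 8 m, Angle = 150 degrees
Formula: L = (angle/360) * 2 * pi * r
2 * pi * r = 16 * pi
L = (150/360) * 16 * pi
L = 6.666667 * pi
L = 20.94
20.94 m


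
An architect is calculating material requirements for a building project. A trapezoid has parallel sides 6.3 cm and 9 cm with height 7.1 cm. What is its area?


Shape: trapezoid
Parallel sides a = 6.3 cm, b = 9 cm; Height h = 7.1 cm
Formula: A = (a + b) * h / 2
a + b = 6.3 + 9 = 15.3
A = 15.3 * 7.1 / 2
A = 108.63 / 2
A = 54.315
54.315 cm^2


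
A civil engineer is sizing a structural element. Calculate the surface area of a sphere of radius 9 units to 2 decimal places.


Shape: sphere
Radius r = 9 units
Formula: SA = 4 * pi * r^2
r^2 = 81
SA = 4 * pi * 81
SA = 324 * pi
SA = 1017.88
1017.88 units^2


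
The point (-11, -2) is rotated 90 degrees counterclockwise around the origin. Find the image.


Transformation: rotation about the origin
Original point: (-11, -2)
Rule for 90 deg counterclockwise: (x, y) -> (-y, x)
Apply: (-11, -2) -> (2, -11)
(2, -11)


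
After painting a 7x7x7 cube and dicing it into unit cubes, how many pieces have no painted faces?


Large cube: 7 x 7 x 7, cut into unit cubes.
n = 7, so n - 2 = 5
Unpainted cubes form the interior (n - 2)^3 block.
(n - 2)^3 = 5^3 = 125
125 unit cubes


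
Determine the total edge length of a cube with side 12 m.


Shape: cube
Side s = 12 m
A cube has 12 edges, all equal.
Formula: total edge length = 12 * s
Total = 12 * 12
Total = 144
144 m


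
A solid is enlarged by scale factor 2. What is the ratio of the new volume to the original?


Linear scale factor k = 2
Rule: under a linear scaling by k, volumes scale by k^3.
k^3 = 2 * 2 * 2
k^3 = 4 * 2
k^3 = 8
Volume scales by a factor of 8.
8 (dimensionless)


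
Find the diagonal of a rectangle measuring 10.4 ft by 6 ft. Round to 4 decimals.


Shape: rectangle (diagonal via Pythagoras)
Sides: 10.4 ft and 6 ft
Formula: d = sqrt(l^2 + w^2)
l^2 = 108.16, w^2 = 36
l^2 + w^2 = 144.16
d = sqrt(144.16)
d = 12.0067
12.0067 ft


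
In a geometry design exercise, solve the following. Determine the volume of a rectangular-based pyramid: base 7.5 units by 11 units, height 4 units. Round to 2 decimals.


Shape: rectangular pyramid
Base: 7.5 units x 11 units, Height h = 4 units
Formula: V = (1/3) * base_area * h
base_area = 7.5 * 11 = 82.5
base_area * h = 82.5 * 4 = 330
V = 330 / 3
V = 110
110 units^3


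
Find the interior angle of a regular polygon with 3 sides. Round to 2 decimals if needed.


Shape: regular triangle (3 sides)
Formula: interior angle = (n - 2) * 180 / n
(n - 2) = 1
(n - 2) * 180 = 180
angle = 180 / 3
angle = 60
60 degrees


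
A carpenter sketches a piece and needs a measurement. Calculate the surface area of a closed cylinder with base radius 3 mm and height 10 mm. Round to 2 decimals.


Shape: closed cylinder
Radius r = 3 mm, Height h = 10 mm
Formula: SA = 2*pi*r^2 + 2*pi*r*h = 2*pi*r*(r + h)
r + h = 13
2 * r * (r + h) = 2 * 3 * 13 = 78
SA = 78 * pi
SA = 245.04
245.04 mm^2


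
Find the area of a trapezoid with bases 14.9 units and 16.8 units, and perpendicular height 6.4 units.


Shape: trapezoid
Parallel sides a = 14.9 units, b = 16.8 units; Height h = 6.4 units
Formula: A = (a + b) * h / 2
a + b = 14.9 + 16.8 = 31.7
A = 31.7 * 6.4 / 2
A = 202.88 / 2
A = 101.44
101.44 units^2


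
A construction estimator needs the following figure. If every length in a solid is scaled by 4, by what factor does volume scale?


Linear scale factor k = 4
Rule: under a linear scaling by k, volumes scale by k^3.
k^3 = 4 * 4 * 4
k^3 = 16 * 4
k^3 = 64
Volume scales by a factor of 64.
64 (dimensionless)


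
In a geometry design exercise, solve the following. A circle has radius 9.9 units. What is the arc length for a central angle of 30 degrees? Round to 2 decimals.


Shape: circular arc
Radius r = 9.9 units, Angle = 30 degrees
Formula: L = (angle/360) * 2 * pi * r
2 * pi * r = 19.8 * pi
L = (30/360) * 19.8 * pi
L = 1.65 * pi
L = 5.18
5.18 units


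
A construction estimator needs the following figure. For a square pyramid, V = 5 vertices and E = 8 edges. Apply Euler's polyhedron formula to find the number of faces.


Polyhedron: square pyramid
Euler's formula for convex polyhedra: V - E + F = 2
Given: V = 5 vertices and E = 8 edges
Solve for F:
F = 2 + E - V = 2 + 8 - 5 = 5
5 faces


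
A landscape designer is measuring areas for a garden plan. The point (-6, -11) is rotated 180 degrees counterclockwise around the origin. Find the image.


Transformation: rotation about the origin
Original point: (-6, -11)
Rule for 180 deg: (x, y) -> (-x, -y)
Apply: (-6, -11) -> (6, 11)
(6, 11)
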